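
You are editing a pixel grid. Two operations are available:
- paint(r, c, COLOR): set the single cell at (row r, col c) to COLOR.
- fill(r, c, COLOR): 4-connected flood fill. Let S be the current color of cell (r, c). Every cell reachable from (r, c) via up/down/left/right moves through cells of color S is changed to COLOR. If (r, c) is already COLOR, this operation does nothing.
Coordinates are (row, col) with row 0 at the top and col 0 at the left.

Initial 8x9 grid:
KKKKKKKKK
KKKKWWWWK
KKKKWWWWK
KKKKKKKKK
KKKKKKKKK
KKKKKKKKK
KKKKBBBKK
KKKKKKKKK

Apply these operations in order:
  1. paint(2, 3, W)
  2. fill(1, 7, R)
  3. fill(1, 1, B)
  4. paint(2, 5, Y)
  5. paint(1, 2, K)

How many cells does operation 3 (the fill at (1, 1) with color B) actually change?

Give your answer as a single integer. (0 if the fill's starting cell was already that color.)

After op 1 paint(2,3,W):
KKKKKKKKK
KKKKWWWWK
KKKWWWWWK
KKKKKKKKK
KKKKKKKKK
KKKKKKKKK
KKKKBBBKK
KKKKKKKKK
After op 2 fill(1,7,R) [9 cells changed]:
KKKKKKKKK
KKKKRRRRK
KKKRRRRRK
KKKKKKKKK
KKKKKKKKK
KKKKKKKKK
KKKKBBBKK
KKKKKKKKK
After op 3 fill(1,1,B) [60 cells changed]:
BBBBBBBBB
BBBBRRRRB
BBBRRRRRB
BBBBBBBBB
BBBBBBBBB
BBBBBBBBB
BBBBBBBBB
BBBBBBBBB

Answer: 60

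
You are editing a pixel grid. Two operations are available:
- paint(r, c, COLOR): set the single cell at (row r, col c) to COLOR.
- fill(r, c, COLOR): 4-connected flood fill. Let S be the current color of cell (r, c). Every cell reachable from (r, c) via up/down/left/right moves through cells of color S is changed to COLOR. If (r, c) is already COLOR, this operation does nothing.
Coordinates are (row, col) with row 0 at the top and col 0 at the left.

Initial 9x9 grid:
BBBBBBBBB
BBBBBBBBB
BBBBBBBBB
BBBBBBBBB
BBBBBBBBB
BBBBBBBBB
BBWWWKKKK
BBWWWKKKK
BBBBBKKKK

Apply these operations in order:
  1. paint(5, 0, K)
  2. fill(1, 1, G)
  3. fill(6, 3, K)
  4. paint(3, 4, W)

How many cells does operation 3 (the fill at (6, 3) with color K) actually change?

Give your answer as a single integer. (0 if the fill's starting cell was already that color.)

After op 1 paint(5,0,K):
BBBBBBBBB
BBBBBBBBB
BBBBBBBBB
BBBBBBBBB
BBBBBBBBB
KBBBBBBBB
BBWWWKKKK
BBWWWKKKK
BBBBBKKKK
After op 2 fill(1,1,G) [62 cells changed]:
GGGGGGGGG
GGGGGGGGG
GGGGGGGGG
GGGGGGGGG
GGGGGGGGG
KGGGGGGGG
GGWWWKKKK
GGWWWKKKK
GGGGGKKKK
After op 3 fill(6,3,K) [6 cells changed]:
GGGGGGGGG
GGGGGGGGG
GGGGGGGGG
GGGGGGGGG
GGGGGGGGG
KGGGGGGGG
GGKKKKKKK
GGKKKKKKK
GGGGGKKKK

Answer: 6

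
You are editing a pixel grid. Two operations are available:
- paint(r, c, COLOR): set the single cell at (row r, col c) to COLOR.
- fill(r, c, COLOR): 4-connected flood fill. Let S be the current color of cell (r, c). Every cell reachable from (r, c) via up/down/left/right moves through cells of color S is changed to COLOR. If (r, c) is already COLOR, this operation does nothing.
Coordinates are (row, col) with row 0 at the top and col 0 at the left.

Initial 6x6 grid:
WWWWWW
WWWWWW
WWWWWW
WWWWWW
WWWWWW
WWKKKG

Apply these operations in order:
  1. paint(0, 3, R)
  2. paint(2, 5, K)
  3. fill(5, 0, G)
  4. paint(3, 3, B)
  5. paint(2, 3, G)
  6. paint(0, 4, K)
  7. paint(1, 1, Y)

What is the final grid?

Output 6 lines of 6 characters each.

Answer: GGGRKG
GYGGGG
GGGGGK
GGGBGG
GGGGGG
GGKKKG

Derivation:
After op 1 paint(0,3,R):
WWWRWW
WWWWWW
WWWWWW
WWWWWW
WWWWWW
WWKKKG
After op 2 paint(2,5,K):
WWWRWW
WWWWWW
WWWWWK
WWWWWW
WWWWWW
WWKKKG
After op 3 fill(5,0,G) [30 cells changed]:
GGGRGG
GGGGGG
GGGGGK
GGGGGG
GGGGGG
GGKKKG
After op 4 paint(3,3,B):
GGGRGG
GGGGGG
GGGGGK
GGGBGG
GGGGGG
GGKKKG
After op 5 paint(2,3,G):
GGGRGG
GGGGGG
GGGGGK
GGGBGG
GGGGGG
GGKKKG
After op 6 paint(0,4,K):
GGGRKG
GGGGGG
GGGGGK
GGGBGG
GGGGGG
GGKKKG
After op 7 paint(1,1,Y):
GGGRKG
GYGGGG
GGGGGK
GGGBGG
GGGGGG
GGKKKG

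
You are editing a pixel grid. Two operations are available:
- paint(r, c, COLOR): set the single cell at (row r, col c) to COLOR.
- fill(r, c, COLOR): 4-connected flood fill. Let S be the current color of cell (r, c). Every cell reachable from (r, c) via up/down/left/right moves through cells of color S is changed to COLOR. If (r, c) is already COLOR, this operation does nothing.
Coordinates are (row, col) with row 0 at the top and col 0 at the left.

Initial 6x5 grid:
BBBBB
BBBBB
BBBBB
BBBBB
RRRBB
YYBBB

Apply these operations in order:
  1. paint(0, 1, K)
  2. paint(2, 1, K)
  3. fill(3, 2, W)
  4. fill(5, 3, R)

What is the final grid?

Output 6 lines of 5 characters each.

Answer: RKRRR
RRRRR
RKRRR
RRRRR
RRRRR
YYRRR

Derivation:
After op 1 paint(0,1,K):
BKBBB
BBBBB
BBBBB
BBBBB
RRRBB
YYBBB
After op 2 paint(2,1,K):
BKBBB
BBBBB
BKBBB
BBBBB
RRRBB
YYBBB
After op 3 fill(3,2,W) [23 cells changed]:
WKWWW
WWWWW
WKWWW
WWWWW
RRRWW
YYWWW
After op 4 fill(5,3,R) [23 cells changed]:
RKRRR
RRRRR
RKRRR
RRRRR
RRRRR
YYRRR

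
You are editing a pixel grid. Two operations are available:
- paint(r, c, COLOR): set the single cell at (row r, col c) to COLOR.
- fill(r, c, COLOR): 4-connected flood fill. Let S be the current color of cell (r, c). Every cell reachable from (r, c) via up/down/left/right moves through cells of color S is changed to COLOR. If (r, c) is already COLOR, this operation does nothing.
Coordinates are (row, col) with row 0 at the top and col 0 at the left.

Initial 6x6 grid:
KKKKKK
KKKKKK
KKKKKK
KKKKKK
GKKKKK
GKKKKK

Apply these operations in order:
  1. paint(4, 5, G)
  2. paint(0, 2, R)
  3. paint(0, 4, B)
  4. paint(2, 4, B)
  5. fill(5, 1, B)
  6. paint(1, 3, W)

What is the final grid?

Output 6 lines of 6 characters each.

After op 1 paint(4,5,G):
KKKKKK
KKKKKK
KKKKKK
KKKKKK
GKKKKG
GKKKKK
After op 2 paint(0,2,R):
KKRKKK
KKKKKK
KKKKKK
KKKKKK
GKKKKG
GKKKKK
After op 3 paint(0,4,B):
KKRKBK
KKKKKK
KKKKKK
KKKKKK
GKKKKG
GKKKKK
After op 4 paint(2,4,B):
KKRKBK
KKKKKK
KKKKBK
KKKKKK
GKKKKG
GKKKKK
After op 5 fill(5,1,B) [30 cells changed]:
BBRBBB
BBBBBB
BBBBBB
BBBBBB
GBBBBG
GBBBBB
After op 6 paint(1,3,W):
BBRBBB
BBBWBB
BBBBBB
BBBBBB
GBBBBG
GBBBBB

Answer: BBRBBB
BBBWBB
BBBBBB
BBBBBB
GBBBBG
GBBBBB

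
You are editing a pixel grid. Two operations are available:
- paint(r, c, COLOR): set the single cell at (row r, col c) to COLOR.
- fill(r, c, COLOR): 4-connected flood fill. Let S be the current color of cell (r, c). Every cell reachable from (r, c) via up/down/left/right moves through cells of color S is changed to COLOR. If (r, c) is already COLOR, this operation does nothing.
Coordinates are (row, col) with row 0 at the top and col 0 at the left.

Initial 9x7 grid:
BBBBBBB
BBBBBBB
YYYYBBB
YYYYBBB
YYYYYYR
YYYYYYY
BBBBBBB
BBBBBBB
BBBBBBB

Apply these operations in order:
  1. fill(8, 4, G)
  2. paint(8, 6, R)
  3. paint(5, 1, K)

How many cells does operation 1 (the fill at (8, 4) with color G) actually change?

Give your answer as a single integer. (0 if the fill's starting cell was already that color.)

Answer: 21

Derivation:
After op 1 fill(8,4,G) [21 cells changed]:
BBBBBBB
BBBBBBB
YYYYBBB
YYYYBBB
YYYYYYR
YYYYYYY
GGGGGGG
GGGGGGG
GGGGGGG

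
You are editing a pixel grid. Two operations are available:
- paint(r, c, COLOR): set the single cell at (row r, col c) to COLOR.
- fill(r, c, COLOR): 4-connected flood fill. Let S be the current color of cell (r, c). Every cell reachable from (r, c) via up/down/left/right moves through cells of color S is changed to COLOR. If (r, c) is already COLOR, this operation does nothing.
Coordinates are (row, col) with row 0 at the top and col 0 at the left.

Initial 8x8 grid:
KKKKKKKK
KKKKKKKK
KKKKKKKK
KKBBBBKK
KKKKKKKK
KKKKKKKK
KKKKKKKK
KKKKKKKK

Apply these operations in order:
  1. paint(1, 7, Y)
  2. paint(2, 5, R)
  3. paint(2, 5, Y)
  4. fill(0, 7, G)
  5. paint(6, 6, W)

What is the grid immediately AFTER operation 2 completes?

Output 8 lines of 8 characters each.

Answer: KKKKKKKK
KKKKKKKY
KKKKKRKK
KKBBBBKK
KKKKKKKK
KKKKKKKK
KKKKKKKK
KKKKKKKK

Derivation:
After op 1 paint(1,7,Y):
KKKKKKKK
KKKKKKKY
KKKKKKKK
KKBBBBKK
KKKKKKKK
KKKKKKKK
KKKKKKKK
KKKKKKKK
After op 2 paint(2,5,R):
KKKKKKKK
KKKKKKKY
KKKKKRKK
KKBBBBKK
KKKKKKKK
KKKKKKKK
KKKKKKKK
KKKKKKKK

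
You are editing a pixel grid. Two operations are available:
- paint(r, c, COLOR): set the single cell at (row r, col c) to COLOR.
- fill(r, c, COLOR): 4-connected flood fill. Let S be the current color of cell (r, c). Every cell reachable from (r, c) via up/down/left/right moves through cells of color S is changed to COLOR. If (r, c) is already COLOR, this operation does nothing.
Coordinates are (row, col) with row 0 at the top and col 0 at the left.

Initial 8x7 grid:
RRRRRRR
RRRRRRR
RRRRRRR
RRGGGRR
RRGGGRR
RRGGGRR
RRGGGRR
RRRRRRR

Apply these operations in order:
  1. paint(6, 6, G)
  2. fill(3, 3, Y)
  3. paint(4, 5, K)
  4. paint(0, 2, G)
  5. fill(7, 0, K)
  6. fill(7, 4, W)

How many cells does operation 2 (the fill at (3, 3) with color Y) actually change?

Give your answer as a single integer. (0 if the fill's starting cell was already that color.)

Answer: 12

Derivation:
After op 1 paint(6,6,G):
RRRRRRR
RRRRRRR
RRRRRRR
RRGGGRR
RRGGGRR
RRGGGRR
RRGGGRG
RRRRRRR
After op 2 fill(3,3,Y) [12 cells changed]:
RRRRRRR
RRRRRRR
RRRRRRR
RRYYYRR
RRYYYRR
RRYYYRR
RRYYYRG
RRRRRRR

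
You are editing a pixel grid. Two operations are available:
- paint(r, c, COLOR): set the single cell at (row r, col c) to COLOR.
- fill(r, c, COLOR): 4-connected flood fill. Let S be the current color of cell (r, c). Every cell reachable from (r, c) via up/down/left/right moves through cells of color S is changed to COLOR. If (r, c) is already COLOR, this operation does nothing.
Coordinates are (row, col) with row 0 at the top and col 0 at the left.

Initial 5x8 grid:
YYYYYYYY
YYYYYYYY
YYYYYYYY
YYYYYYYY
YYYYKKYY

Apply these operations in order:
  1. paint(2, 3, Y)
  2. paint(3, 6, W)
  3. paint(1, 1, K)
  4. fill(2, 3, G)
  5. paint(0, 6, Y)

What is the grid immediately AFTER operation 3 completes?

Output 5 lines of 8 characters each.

Answer: YYYYYYYY
YKYYYYYY
YYYYYYYY
YYYYYYWY
YYYYKKYY

Derivation:
After op 1 paint(2,3,Y):
YYYYYYYY
YYYYYYYY
YYYYYYYY
YYYYYYYY
YYYYKKYY
After op 2 paint(3,6,W):
YYYYYYYY
YYYYYYYY
YYYYYYYY
YYYYYYWY
YYYYKKYY
After op 3 paint(1,1,K):
YYYYYYYY
YKYYYYYY
YYYYYYYY
YYYYYYWY
YYYYKKYY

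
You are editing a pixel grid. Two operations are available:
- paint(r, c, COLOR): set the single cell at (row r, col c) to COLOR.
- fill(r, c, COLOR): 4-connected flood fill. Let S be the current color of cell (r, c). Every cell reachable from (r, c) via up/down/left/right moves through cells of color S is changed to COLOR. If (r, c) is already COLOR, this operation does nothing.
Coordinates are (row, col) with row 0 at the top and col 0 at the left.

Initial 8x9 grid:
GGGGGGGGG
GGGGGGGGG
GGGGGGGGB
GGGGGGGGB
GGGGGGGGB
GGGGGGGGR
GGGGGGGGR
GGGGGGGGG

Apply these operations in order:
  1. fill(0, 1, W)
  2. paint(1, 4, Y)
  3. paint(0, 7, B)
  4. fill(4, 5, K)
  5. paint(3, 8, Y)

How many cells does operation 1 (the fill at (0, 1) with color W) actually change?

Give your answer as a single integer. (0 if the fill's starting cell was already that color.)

Answer: 67

Derivation:
After op 1 fill(0,1,W) [67 cells changed]:
WWWWWWWWW
WWWWWWWWW
WWWWWWWWB
WWWWWWWWB
WWWWWWWWB
WWWWWWWWR
WWWWWWWWR
WWWWWWWWW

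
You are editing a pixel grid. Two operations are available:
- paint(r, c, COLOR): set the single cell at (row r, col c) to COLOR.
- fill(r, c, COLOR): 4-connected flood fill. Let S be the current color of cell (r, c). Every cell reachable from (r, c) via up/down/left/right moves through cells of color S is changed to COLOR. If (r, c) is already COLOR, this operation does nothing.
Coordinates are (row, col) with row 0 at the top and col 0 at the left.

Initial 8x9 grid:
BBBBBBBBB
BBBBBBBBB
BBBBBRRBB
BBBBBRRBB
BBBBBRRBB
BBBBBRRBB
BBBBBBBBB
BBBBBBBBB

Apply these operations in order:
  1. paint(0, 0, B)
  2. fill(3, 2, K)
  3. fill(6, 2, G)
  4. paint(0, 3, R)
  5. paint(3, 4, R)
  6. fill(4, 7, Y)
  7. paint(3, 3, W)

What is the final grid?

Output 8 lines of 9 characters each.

Answer: YYYRYYYYY
YYYYYYYYY
YYYYYRRYY
YYYWRRRYY
YYYYYRRYY
YYYYYRRYY
YYYYYYYYY
YYYYYYYYY

Derivation:
After op 1 paint(0,0,B):
BBBBBBBBB
BBBBBBBBB
BBBBBRRBB
BBBBBRRBB
BBBBBRRBB
BBBBBRRBB
BBBBBBBBB
BBBBBBBBB
After op 2 fill(3,2,K) [64 cells changed]:
KKKKKKKKK
KKKKKKKKK
KKKKKRRKK
KKKKKRRKK
KKKKKRRKK
KKKKKRRKK
KKKKKKKKK
KKKKKKKKK
After op 3 fill(6,2,G) [64 cells changed]:
GGGGGGGGG
GGGGGGGGG
GGGGGRRGG
GGGGGRRGG
GGGGGRRGG
GGGGGRRGG
GGGGGGGGG
GGGGGGGGG
After op 4 paint(0,3,R):
GGGRGGGGG
GGGGGGGGG
GGGGGRRGG
GGGGGRRGG
GGGGGRRGG
GGGGGRRGG
GGGGGGGGG
GGGGGGGGG
After op 5 paint(3,4,R):
GGGRGGGGG
GGGGGGGGG
GGGGGRRGG
GGGGRRRGG
GGGGGRRGG
GGGGGRRGG
GGGGGGGGG
GGGGGGGGG
After op 6 fill(4,7,Y) [62 cells changed]:
YYYRYYYYY
YYYYYYYYY
YYYYYRRYY
YYYYRRRYY
YYYYYRRYY
YYYYYRRYY
YYYYYYYYY
YYYYYYYYY
After op 7 paint(3,3,W):
YYYRYYYYY
YYYYYYYYY
YYYYYRRYY
YYYWRRRYY
YYYYYRRYY
YYYYYRRYY
YYYYYYYYY
YYYYYYYYY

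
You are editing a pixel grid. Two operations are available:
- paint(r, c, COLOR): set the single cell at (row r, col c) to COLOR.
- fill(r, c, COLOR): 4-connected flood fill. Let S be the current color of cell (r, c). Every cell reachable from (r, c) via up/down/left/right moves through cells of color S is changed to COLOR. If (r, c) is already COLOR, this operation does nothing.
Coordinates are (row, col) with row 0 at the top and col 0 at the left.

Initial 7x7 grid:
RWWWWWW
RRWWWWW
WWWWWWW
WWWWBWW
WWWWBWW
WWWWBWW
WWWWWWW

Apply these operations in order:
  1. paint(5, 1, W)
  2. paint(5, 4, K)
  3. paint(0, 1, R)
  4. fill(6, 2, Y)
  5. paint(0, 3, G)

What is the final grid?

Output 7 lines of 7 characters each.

Answer: RRYGYYY
RRYYYYY
YYYYYYY
YYYYBYY
YYYYBYY
YYYYKYY
YYYYYYY

Derivation:
After op 1 paint(5,1,W):
RWWWWWW
RRWWWWW
WWWWWWW
WWWWBWW
WWWWBWW
WWWWBWW
WWWWWWW
After op 2 paint(5,4,K):
RWWWWWW
RRWWWWW
WWWWWWW
WWWWBWW
WWWWBWW
WWWWKWW
WWWWWWW
After op 3 paint(0,1,R):
RRWWWWW
RRWWWWW
WWWWWWW
WWWWBWW
WWWWBWW
WWWWKWW
WWWWWWW
After op 4 fill(6,2,Y) [42 cells changed]:
RRYYYYY
RRYYYYY
YYYYYYY
YYYYBYY
YYYYBYY
YYYYKYY
YYYYYYY
After op 5 paint(0,3,G):
RRYGYYY
RRYYYYY
YYYYYYY
YYYYBYY
YYYYBYY
YYYYKYY
YYYYYYY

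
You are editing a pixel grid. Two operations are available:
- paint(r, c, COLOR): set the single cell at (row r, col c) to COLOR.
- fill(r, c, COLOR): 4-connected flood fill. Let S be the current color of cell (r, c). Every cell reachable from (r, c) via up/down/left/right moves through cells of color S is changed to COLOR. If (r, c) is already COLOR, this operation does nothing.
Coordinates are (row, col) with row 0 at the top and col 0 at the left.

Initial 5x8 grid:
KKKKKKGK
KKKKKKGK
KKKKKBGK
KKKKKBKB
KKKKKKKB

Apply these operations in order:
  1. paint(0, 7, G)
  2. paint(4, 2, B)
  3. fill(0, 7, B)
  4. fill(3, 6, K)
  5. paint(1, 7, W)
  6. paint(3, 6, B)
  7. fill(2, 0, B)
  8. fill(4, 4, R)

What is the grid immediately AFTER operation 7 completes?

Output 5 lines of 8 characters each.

Answer: BBBBBBBB
BBBBBBBW
BBBBBBBK
BBBBBBBB
BBBBBBBB

Derivation:
After op 1 paint(0,7,G):
KKKKKKGG
KKKKKKGK
KKKKKBGK
KKKKKBKB
KKKKKKKB
After op 2 paint(4,2,B):
KKKKKKGG
KKKKKKGK
KKKKKBGK
KKKKKBKB
KKBKKKKB
After op 3 fill(0,7,B) [4 cells changed]:
KKKKKKBB
KKKKKKBK
KKKKKBBK
KKKKKBKB
KKBKKKKB
After op 4 fill(3,6,K) [0 cells changed]:
KKKKKKBB
KKKKKKBK
KKKKKBBK
KKKKKBKB
KKBKKKKB
After op 5 paint(1,7,W):
KKKKKKBB
KKKKKKBW
KKKKKBBK
KKKKKBKB
KKBKKKKB
After op 6 paint(3,6,B):
KKKKKKBB
KKKKKKBW
KKKKKBBK
KKKKKBBB
KKBKKKKB
After op 7 fill(2,0,B) [28 cells changed]:
BBBBBBBB
BBBBBBBW
BBBBBBBK
BBBBBBBB
BBBBBBBB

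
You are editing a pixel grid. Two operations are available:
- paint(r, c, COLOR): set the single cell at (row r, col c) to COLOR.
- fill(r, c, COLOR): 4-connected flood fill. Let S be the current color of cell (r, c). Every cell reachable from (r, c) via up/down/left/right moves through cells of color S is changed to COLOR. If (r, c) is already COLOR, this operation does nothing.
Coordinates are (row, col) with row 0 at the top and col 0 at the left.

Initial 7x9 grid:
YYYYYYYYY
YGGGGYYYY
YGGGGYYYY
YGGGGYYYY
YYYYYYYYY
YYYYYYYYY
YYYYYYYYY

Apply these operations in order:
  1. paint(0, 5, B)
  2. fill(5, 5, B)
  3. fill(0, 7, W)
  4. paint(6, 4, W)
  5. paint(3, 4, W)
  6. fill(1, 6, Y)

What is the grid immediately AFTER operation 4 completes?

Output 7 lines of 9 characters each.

Answer: WWWWWWWWW
WGGGGWWWW
WGGGGWWWW
WGGGGWWWW
WWWWWWWWW
WWWWWWWWW
WWWWWWWWW

Derivation:
After op 1 paint(0,5,B):
YYYYYBYYY
YGGGGYYYY
YGGGGYYYY
YGGGGYYYY
YYYYYYYYY
YYYYYYYYY
YYYYYYYYY
After op 2 fill(5,5,B) [50 cells changed]:
BBBBBBBBB
BGGGGBBBB
BGGGGBBBB
BGGGGBBBB
BBBBBBBBB
BBBBBBBBB
BBBBBBBBB
After op 3 fill(0,7,W) [51 cells changed]:
WWWWWWWWW
WGGGGWWWW
WGGGGWWWW
WGGGGWWWW
WWWWWWWWW
WWWWWWWWW
WWWWWWWWW
After op 4 paint(6,4,W):
WWWWWWWWW
WGGGGWWWW
WGGGGWWWW
WGGGGWWWW
WWWWWWWWW
WWWWWWWWW
WWWWWWWWW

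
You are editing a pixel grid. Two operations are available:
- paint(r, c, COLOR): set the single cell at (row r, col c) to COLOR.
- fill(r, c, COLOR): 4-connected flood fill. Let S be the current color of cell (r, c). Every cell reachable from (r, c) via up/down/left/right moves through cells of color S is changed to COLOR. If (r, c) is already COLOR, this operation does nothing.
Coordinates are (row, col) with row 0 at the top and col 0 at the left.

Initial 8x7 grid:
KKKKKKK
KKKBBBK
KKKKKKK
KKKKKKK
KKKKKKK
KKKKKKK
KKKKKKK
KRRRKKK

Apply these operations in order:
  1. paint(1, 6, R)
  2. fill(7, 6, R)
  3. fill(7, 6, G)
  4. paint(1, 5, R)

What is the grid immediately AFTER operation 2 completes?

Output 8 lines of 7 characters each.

Answer: RRRRRRR
RRRBBBR
RRRRRRR
RRRRRRR
RRRRRRR
RRRRRRR
RRRRRRR
RRRRRRR

Derivation:
After op 1 paint(1,6,R):
KKKKKKK
KKKBBBR
KKKKKKK
KKKKKKK
KKKKKKK
KKKKKKK
KKKKKKK
KRRRKKK
After op 2 fill(7,6,R) [49 cells changed]:
RRRRRRR
RRRBBBR
RRRRRRR
RRRRRRR
RRRRRRR
RRRRRRR
RRRRRRR
RRRRRRR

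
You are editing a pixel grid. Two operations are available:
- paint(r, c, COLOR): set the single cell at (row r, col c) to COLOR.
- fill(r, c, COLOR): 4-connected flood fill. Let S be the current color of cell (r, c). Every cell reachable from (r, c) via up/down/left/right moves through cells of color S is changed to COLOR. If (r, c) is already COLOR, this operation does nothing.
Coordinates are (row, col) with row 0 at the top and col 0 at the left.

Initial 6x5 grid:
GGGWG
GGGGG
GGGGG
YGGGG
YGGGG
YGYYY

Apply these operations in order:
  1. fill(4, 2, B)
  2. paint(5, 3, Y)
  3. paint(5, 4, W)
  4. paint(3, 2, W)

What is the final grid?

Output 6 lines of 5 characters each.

After op 1 fill(4,2,B) [23 cells changed]:
BBBWB
BBBBB
BBBBB
YBBBB
YBBBB
YBYYY
After op 2 paint(5,3,Y):
BBBWB
BBBBB
BBBBB
YBBBB
YBBBB
YBYYY
After op 3 paint(5,4,W):
BBBWB
BBBBB
BBBBB
YBBBB
YBBBB
YBYYW
After op 4 paint(3,2,W):
BBBWB
BBBBB
BBBBB
YBWBB
YBBBB
YBYYW

Answer: BBBWB
BBBBB
BBBBB
YBWBB
YBBBB
YBYYW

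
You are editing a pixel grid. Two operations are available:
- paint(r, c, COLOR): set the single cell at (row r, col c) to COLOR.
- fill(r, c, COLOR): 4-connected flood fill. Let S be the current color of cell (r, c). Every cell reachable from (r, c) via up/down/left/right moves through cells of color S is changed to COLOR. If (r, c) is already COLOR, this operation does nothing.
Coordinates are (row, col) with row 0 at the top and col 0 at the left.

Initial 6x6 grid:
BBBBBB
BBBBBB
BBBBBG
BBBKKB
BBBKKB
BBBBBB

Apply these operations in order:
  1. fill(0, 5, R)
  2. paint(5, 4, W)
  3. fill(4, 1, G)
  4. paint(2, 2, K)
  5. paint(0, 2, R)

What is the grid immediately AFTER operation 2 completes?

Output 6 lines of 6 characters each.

Answer: RRRRRR
RRRRRR
RRRRRG
RRRKKR
RRRKKR
RRRRWR

Derivation:
After op 1 fill(0,5,R) [31 cells changed]:
RRRRRR
RRRRRR
RRRRRG
RRRKKR
RRRKKR
RRRRRR
After op 2 paint(5,4,W):
RRRRRR
RRRRRR
RRRRRG
RRRKKR
RRRKKR
RRRRWR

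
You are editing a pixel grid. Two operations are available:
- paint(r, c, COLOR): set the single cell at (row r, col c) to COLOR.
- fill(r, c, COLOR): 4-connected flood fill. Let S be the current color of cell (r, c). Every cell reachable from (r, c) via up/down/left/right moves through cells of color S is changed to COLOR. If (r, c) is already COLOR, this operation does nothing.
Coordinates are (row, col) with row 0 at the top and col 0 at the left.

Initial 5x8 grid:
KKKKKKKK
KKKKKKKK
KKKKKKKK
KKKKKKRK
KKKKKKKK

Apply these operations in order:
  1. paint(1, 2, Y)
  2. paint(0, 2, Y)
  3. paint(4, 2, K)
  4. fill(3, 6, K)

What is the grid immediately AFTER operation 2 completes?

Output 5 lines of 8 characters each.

Answer: KKYKKKKK
KKYKKKKK
KKKKKKKK
KKKKKKRK
KKKKKKKK

Derivation:
After op 1 paint(1,2,Y):
KKKKKKKK
KKYKKKKK
KKKKKKKK
KKKKKKRK
KKKKKKKK
After op 2 paint(0,2,Y):
KKYKKKKK
KKYKKKKK
KKKKKKKK
KKKKKKRK
KKKKKKKK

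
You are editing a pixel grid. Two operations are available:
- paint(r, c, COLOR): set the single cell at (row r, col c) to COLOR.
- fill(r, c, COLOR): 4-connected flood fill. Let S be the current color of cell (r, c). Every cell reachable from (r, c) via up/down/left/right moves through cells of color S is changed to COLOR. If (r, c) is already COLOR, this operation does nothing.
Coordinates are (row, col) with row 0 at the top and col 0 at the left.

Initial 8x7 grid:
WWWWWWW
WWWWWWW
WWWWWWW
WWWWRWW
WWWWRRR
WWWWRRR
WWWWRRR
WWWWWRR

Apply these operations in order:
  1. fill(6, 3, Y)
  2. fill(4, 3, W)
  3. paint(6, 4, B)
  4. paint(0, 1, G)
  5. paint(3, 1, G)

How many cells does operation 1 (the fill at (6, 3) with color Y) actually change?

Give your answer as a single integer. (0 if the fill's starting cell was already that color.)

After op 1 fill(6,3,Y) [44 cells changed]:
YYYYYYY
YYYYYYY
YYYYYYY
YYYYRYY
YYYYRRR
YYYYRRR
YYYYRRR
YYYYYRR

Answer: 44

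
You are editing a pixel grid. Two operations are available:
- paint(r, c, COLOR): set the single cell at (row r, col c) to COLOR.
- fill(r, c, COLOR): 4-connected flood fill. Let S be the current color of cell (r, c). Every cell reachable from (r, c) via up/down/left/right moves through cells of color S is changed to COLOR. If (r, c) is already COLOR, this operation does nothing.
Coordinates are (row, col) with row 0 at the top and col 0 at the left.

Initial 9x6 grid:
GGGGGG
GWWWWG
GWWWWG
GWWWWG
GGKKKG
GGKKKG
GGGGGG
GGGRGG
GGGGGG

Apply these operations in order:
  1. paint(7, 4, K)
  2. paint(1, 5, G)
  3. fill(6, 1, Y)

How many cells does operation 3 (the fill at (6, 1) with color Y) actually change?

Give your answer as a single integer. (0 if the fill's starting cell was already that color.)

Answer: 34

Derivation:
After op 1 paint(7,4,K):
GGGGGG
GWWWWG
GWWWWG
GWWWWG
GGKKKG
GGKKKG
GGGGGG
GGGRKG
GGGGGG
After op 2 paint(1,5,G):
GGGGGG
GWWWWG
GWWWWG
GWWWWG
GGKKKG
GGKKKG
GGGGGG
GGGRKG
GGGGGG
After op 3 fill(6,1,Y) [34 cells changed]:
YYYYYY
YWWWWY
YWWWWY
YWWWWY
YYKKKY
YYKKKY
YYYYYY
YYYRKY
YYYYYY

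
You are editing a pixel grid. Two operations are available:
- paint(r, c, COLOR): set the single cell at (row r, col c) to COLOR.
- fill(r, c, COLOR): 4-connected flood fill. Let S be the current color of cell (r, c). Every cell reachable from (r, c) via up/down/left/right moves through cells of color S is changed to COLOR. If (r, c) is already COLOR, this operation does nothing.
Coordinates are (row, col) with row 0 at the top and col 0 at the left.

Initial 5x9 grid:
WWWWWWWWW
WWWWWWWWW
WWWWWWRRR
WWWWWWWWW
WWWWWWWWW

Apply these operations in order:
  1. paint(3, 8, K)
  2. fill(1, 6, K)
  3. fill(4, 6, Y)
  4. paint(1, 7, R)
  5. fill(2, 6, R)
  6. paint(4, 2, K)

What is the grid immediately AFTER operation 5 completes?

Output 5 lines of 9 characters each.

Answer: YYYYYYYYY
YYYYYYYRY
YYYYYYRRR
YYYYYYYYY
YYYYYYYYY

Derivation:
After op 1 paint(3,8,K):
WWWWWWWWW
WWWWWWWWW
WWWWWWRRR
WWWWWWWWK
WWWWWWWWW
After op 2 fill(1,6,K) [41 cells changed]:
KKKKKKKKK
KKKKKKKKK
KKKKKKRRR
KKKKKKKKK
KKKKKKKKK
After op 3 fill(4,6,Y) [42 cells changed]:
YYYYYYYYY
YYYYYYYYY
YYYYYYRRR
YYYYYYYYY
YYYYYYYYY
After op 4 paint(1,7,R):
YYYYYYYYY
YYYYYYYRY
YYYYYYRRR
YYYYYYYYY
YYYYYYYYY
After op 5 fill(2,6,R) [0 cells changed]:
YYYYYYYYY
YYYYYYYRY
YYYYYYRRR
YYYYYYYYY
YYYYYYYYY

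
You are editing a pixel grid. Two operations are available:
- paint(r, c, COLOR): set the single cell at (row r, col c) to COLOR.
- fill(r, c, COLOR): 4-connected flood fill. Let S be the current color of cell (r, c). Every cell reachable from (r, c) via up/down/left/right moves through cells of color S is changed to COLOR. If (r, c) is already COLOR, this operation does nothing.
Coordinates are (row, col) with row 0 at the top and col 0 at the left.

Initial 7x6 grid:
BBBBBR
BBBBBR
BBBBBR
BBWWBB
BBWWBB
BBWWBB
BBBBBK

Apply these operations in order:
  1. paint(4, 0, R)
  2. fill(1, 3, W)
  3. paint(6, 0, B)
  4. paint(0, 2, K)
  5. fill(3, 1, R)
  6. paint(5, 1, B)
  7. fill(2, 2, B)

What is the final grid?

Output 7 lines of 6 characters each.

Answer: BBKBBB
BBBBBB
BBBBBB
BBBBBB
BBBBBB
BBBBBB
BBBBBK

Derivation:
After op 1 paint(4,0,R):
BBBBBR
BBBBBR
BBBBBR
BBWWBB
RBWWBB
BBWWBB
BBBBBK
After op 2 fill(1,3,W) [31 cells changed]:
WWWWWR
WWWWWR
WWWWWR
WWWWWW
RWWWWW
WWWWWW
WWWWWK
After op 3 paint(6,0,B):
WWWWWR
WWWWWR
WWWWWR
WWWWWW
RWWWWW
WWWWWW
BWWWWK
After op 4 paint(0,2,K):
WWKWWR
WWWWWR
WWWWWR
WWWWWW
RWWWWW
WWWWWW
BWWWWK
After op 5 fill(3,1,R) [35 cells changed]:
RRKRRR
RRRRRR
RRRRRR
RRRRRR
RRRRRR
RRRRRR
BRRRRK
After op 6 paint(5,1,B):
RRKRRR
RRRRRR
RRRRRR
RRRRRR
RRRRRR
RBRRRR
BRRRRK
After op 7 fill(2,2,B) [38 cells changed]:
BBKBBB
BBBBBB
BBBBBB
BBBBBB
BBBBBB
BBBBBB
BBBBBK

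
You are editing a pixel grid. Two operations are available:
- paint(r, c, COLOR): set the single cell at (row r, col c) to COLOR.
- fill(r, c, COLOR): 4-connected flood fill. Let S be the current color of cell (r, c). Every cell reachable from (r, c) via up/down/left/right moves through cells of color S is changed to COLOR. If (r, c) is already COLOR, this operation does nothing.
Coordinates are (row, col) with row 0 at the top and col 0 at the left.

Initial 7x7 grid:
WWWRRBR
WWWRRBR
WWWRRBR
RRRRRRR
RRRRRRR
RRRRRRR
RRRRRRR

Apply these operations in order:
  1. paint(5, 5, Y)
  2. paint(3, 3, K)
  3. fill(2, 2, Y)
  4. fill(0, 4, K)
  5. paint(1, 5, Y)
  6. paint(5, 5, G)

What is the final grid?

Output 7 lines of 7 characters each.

Answer: YYYKKBK
YYYKKYK
YYYKKBK
KKKKKKK
KKKKKKK
KKKKKGK
KKKKKKK

Derivation:
After op 1 paint(5,5,Y):
WWWRRBR
WWWRRBR
WWWRRBR
RRRRRRR
RRRRRRR
RRRRRYR
RRRRRRR
After op 2 paint(3,3,K):
WWWRRBR
WWWRRBR
WWWRRBR
RRRKRRR
RRRRRRR
RRRRRYR
RRRRRRR
After op 3 fill(2,2,Y) [9 cells changed]:
YYYRRBR
YYYRRBR
YYYRRBR
RRRKRRR
RRRRRRR
RRRRRYR
RRRRRRR
After op 4 fill(0,4,K) [35 cells changed]:
YYYKKBK
YYYKKBK
YYYKKBK
KKKKKKK
KKKKKKK
KKKKKYK
KKKKKKK
After op 5 paint(1,5,Y):
YYYKKBK
YYYKKYK
YYYKKBK
KKKKKKK
KKKKKKK
KKKKKYK
KKKKKKK
After op 6 paint(5,5,G):
YYYKKBK
YYYKKYK
YYYKKBK
KKKKKKK
KKKKKKK
KKKKKGK
KKKKKKK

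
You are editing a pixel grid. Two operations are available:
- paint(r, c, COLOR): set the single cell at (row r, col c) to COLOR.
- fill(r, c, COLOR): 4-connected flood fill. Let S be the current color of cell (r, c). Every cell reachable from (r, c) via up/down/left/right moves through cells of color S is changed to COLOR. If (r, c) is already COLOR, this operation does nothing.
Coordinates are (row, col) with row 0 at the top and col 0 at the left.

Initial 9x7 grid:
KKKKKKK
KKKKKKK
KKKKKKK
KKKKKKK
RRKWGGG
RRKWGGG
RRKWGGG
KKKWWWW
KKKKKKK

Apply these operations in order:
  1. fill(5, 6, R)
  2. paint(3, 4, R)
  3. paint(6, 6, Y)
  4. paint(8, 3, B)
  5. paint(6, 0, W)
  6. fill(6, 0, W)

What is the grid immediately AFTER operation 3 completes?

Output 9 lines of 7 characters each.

Answer: KKKKKKK
KKKKKKK
KKKKKKK
KKKKRKK
RRKWRRR
RRKWRRR
RRKWRRY
KKKWWWW
KKKKKKK

Derivation:
After op 1 fill(5,6,R) [9 cells changed]:
KKKKKKK
KKKKKKK
KKKKKKK
KKKKKKK
RRKWRRR
RRKWRRR
RRKWRRR
KKKWWWW
KKKKKKK
After op 2 paint(3,4,R):
KKKKKKK
KKKKKKK
KKKKKKK
KKKKRKK
RRKWRRR
RRKWRRR
RRKWRRR
KKKWWWW
KKKKKKK
After op 3 paint(6,6,Y):
KKKKKKK
KKKKKKK
KKKKKKK
KKKKRKK
RRKWRRR
RRKWRRR
RRKWRRY
KKKWWWW
KKKKKKK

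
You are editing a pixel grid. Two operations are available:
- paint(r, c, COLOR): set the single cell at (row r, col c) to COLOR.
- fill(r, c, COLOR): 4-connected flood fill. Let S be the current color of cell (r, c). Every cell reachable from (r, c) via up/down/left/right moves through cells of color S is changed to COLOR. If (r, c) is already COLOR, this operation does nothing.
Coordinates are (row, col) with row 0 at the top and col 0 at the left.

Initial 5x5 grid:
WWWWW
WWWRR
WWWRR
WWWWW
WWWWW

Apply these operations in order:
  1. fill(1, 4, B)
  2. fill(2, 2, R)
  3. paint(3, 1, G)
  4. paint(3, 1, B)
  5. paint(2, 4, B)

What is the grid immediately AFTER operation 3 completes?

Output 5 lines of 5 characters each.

Answer: RRRRR
RRRBB
RRRBB
RGRRR
RRRRR

Derivation:
After op 1 fill(1,4,B) [4 cells changed]:
WWWWW
WWWBB
WWWBB
WWWWW
WWWWW
After op 2 fill(2,2,R) [21 cells changed]:
RRRRR
RRRBB
RRRBB
RRRRR
RRRRR
After op 3 paint(3,1,G):
RRRRR
RRRBB
RRRBB
RGRRR
RRRRR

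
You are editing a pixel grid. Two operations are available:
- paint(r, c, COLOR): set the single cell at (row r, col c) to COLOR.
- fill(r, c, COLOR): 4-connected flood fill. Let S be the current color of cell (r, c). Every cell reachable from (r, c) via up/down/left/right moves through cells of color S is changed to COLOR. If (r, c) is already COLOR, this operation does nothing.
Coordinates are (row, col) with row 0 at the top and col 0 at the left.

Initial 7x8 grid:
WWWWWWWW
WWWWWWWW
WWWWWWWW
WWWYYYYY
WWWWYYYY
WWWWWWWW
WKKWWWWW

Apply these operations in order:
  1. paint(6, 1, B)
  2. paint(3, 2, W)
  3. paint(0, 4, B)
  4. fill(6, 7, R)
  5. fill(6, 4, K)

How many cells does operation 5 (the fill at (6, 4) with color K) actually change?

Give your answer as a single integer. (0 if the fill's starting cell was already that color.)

After op 1 paint(6,1,B):
WWWWWWWW
WWWWWWWW
WWWWWWWW
WWWYYYYY
WWWWYYYY
WWWWWWWW
WBKWWWWW
After op 2 paint(3,2,W):
WWWWWWWW
WWWWWWWW
WWWWWWWW
WWWYYYYY
WWWWYYYY
WWWWWWWW
WBKWWWWW
After op 3 paint(0,4,B):
WWWWBWWW
WWWWWWWW
WWWWWWWW
WWWYYYYY
WWWWYYYY
WWWWWWWW
WBKWWWWW
After op 4 fill(6,7,R) [44 cells changed]:
RRRRBRRR
RRRRRRRR
RRRRRRRR
RRRYYYYY
RRRRYYYY
RRRRRRRR
RBKRRRRR
After op 5 fill(6,4,K) [44 cells changed]:
KKKKBKKK
KKKKKKKK
KKKKKKKK
KKKYYYYY
KKKKYYYY
KKKKKKKK
KBKKKKKK

Answer: 44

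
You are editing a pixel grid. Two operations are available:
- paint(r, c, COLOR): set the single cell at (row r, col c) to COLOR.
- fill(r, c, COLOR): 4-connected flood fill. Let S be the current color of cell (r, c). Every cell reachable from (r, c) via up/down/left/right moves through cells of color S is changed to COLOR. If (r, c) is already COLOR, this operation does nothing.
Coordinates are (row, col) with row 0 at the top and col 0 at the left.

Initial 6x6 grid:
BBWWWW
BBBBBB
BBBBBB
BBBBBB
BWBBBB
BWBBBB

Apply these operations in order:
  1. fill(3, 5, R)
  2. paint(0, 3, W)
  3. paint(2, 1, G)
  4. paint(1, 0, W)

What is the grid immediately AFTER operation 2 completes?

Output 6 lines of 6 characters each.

Answer: RRWWWW
RRRRRR
RRRRRR
RRRRRR
RWRRRR
RWRRRR

Derivation:
After op 1 fill(3,5,R) [30 cells changed]:
RRWWWW
RRRRRR
RRRRRR
RRRRRR
RWRRRR
RWRRRR
After op 2 paint(0,3,W):
RRWWWW
RRRRRR
RRRRRR
RRRRRR
RWRRRR
RWRRRR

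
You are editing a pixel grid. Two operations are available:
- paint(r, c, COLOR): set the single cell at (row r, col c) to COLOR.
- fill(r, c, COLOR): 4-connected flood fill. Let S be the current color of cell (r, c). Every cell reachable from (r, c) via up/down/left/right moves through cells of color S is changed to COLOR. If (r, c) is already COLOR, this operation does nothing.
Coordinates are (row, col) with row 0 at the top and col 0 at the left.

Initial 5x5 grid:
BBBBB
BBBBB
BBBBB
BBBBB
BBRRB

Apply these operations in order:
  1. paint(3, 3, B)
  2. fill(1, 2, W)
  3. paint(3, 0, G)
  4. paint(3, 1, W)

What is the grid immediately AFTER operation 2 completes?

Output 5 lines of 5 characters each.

After op 1 paint(3,3,B):
BBBBB
BBBBB
BBBBB
BBBBB
BBRRB
After op 2 fill(1,2,W) [23 cells changed]:
WWWWW
WWWWW
WWWWW
WWWWW
WWRRW

Answer: WWWWW
WWWWW
WWWWW
WWWWW
WWRRW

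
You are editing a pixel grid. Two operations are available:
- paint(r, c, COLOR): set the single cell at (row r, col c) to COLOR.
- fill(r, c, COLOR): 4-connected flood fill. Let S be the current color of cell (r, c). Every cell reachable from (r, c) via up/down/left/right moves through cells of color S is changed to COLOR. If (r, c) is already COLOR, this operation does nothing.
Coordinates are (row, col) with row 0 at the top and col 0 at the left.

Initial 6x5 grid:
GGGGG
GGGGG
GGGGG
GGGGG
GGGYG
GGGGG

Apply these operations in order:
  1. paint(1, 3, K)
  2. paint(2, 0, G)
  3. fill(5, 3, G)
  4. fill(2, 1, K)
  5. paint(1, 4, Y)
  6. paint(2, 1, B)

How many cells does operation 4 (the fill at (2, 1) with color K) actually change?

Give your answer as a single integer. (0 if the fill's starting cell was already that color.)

After op 1 paint(1,3,K):
GGGGG
GGGKG
GGGGG
GGGGG
GGGYG
GGGGG
After op 2 paint(2,0,G):
GGGGG
GGGKG
GGGGG
GGGGG
GGGYG
GGGGG
After op 3 fill(5,3,G) [0 cells changed]:
GGGGG
GGGKG
GGGGG
GGGGG
GGGYG
GGGGG
After op 4 fill(2,1,K) [28 cells changed]:
KKKKK
KKKKK
KKKKK
KKKKK
KKKYK
KKKKK

Answer: 28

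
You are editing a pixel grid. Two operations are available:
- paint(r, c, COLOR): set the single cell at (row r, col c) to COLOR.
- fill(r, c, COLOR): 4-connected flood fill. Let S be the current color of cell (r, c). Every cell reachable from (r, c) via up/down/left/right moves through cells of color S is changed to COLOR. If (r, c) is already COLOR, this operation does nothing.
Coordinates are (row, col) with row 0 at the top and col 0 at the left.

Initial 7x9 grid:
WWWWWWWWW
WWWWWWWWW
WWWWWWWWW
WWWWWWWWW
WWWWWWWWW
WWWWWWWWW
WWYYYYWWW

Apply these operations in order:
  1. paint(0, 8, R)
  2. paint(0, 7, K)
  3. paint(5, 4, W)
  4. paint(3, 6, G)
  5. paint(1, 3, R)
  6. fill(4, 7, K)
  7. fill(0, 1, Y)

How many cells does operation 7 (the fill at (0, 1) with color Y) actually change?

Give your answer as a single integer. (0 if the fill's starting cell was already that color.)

After op 1 paint(0,8,R):
WWWWWWWWR
WWWWWWWWW
WWWWWWWWW
WWWWWWWWW
WWWWWWWWW
WWWWWWWWW
WWYYYYWWW
After op 2 paint(0,7,K):
WWWWWWWKR
WWWWWWWWW
WWWWWWWWW
WWWWWWWWW
WWWWWWWWW
WWWWWWWWW
WWYYYYWWW
After op 3 paint(5,4,W):
WWWWWWWKR
WWWWWWWWW
WWWWWWWWW
WWWWWWWWW
WWWWWWWWW
WWWWWWWWW
WWYYYYWWW
After op 4 paint(3,6,G):
WWWWWWWKR
WWWWWWWWW
WWWWWWWWW
WWWWWWGWW
WWWWWWWWW
WWWWWWWWW
WWYYYYWWW
After op 5 paint(1,3,R):
WWWWWWWKR
WWWRWWWWW
WWWWWWWWW
WWWWWWGWW
WWWWWWWWW
WWWWWWWWW
WWYYYYWWW
After op 6 fill(4,7,K) [55 cells changed]:
KKKKKKKKR
KKKRKKKKK
KKKKKKKKK
KKKKKKGKK
KKKKKKKKK
KKKKKKKKK
KKYYYYKKK
After op 7 fill(0,1,Y) [56 cells changed]:
YYYYYYYYR
YYYRYYYYY
YYYYYYYYY
YYYYYYGYY
YYYYYYYYY
YYYYYYYYY
YYYYYYYYY

Answer: 56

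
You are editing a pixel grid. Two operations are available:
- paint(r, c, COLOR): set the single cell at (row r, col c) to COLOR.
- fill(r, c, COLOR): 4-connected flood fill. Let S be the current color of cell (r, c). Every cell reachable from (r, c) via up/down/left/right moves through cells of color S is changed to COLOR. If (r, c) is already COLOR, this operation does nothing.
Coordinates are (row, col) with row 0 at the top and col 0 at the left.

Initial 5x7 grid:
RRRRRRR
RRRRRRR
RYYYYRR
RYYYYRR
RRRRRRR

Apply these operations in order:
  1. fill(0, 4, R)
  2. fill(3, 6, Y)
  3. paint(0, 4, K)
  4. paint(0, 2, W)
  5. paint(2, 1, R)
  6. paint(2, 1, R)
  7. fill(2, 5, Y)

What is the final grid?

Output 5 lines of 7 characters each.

Answer: YYWYKYY
YYYYYYY
YRYYYYY
YYYYYYY
YYYYYYY

Derivation:
After op 1 fill(0,4,R) [0 cells changed]:
RRRRRRR
RRRRRRR
RYYYYRR
RYYYYRR
RRRRRRR
After op 2 fill(3,6,Y) [27 cells changed]:
YYYYYYY
YYYYYYY
YYYYYYY
YYYYYYY
YYYYYYY
After op 3 paint(0,4,K):
YYYYKYY
YYYYYYY
YYYYYYY
YYYYYYY
YYYYYYY
After op 4 paint(0,2,W):
YYWYKYY
YYYYYYY
YYYYYYY
YYYYYYY
YYYYYYY
After op 5 paint(2,1,R):
YYWYKYY
YYYYYYY
YRYYYYY
YYYYYYY
YYYYYYY
After op 6 paint(2,1,R):
YYWYKYY
YYYYYYY
YRYYYYY
YYYYYYY
YYYYYYY
After op 7 fill(2,5,Y) [0 cells changed]:
YYWYKYY
YYYYYYY
YRYYYYY
YYYYYYY
YYYYYYY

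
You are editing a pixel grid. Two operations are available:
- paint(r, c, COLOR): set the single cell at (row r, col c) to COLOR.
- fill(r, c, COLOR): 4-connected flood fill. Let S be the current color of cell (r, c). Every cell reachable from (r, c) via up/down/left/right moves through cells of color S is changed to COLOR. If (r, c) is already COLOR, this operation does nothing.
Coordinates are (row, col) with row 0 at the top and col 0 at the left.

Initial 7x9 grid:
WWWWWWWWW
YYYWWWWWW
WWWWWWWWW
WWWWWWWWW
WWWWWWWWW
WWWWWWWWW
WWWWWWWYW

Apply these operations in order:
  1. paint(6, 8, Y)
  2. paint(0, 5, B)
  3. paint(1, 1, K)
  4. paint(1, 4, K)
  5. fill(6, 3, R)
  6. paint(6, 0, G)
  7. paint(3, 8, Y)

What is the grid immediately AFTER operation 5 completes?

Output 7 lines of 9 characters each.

After op 1 paint(6,8,Y):
WWWWWWWWW
YYYWWWWWW
WWWWWWWWW
WWWWWWWWW
WWWWWWWWW
WWWWWWWWW
WWWWWWWYY
After op 2 paint(0,5,B):
WWWWWBWWW
YYYWWWWWW
WWWWWWWWW
WWWWWWWWW
WWWWWWWWW
WWWWWWWWW
WWWWWWWYY
After op 3 paint(1,1,K):
WWWWWBWWW
YKYWWWWWW
WWWWWWWWW
WWWWWWWWW
WWWWWWWWW
WWWWWWWWW
WWWWWWWYY
After op 4 paint(1,4,K):
WWWWWBWWW
YKYWKWWWW
WWWWWWWWW
WWWWWWWWW
WWWWWWWWW
WWWWWWWWW
WWWWWWWYY
After op 5 fill(6,3,R) [56 cells changed]:
RRRRRBRRR
YKYRKRRRR
RRRRRRRRR
RRRRRRRRR
RRRRRRRRR
RRRRRRRRR
RRRRRRRYY

Answer: RRRRRBRRR
YKYRKRRRR
RRRRRRRRR
RRRRRRRRR
RRRRRRRRR
RRRRRRRRR
RRRRRRRYY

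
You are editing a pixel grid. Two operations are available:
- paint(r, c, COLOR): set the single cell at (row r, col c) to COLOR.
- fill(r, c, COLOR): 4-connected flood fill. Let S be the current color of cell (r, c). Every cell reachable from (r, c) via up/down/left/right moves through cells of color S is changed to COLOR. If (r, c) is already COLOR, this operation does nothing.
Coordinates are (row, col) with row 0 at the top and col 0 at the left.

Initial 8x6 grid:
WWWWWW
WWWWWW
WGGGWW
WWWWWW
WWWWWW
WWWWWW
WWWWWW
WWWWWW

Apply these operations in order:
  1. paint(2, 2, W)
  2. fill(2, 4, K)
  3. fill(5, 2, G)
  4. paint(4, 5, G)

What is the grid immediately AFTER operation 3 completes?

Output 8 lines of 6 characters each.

After op 1 paint(2,2,W):
WWWWWW
WWWWWW
WGWGWW
WWWWWW
WWWWWW
WWWWWW
WWWWWW
WWWWWW
After op 2 fill(2,4,K) [46 cells changed]:
KKKKKK
KKKKKK
KGKGKK
KKKKKK
KKKKKK
KKKKKK
KKKKKK
KKKKKK
After op 3 fill(5,2,G) [46 cells changed]:
GGGGGG
GGGGGG
GGGGGG
GGGGGG
GGGGGG
GGGGGG
GGGGGG
GGGGGG

Answer: GGGGGG
GGGGGG
GGGGGG
GGGGGG
GGGGGG
GGGGGG
GGGGGG
GGGGGG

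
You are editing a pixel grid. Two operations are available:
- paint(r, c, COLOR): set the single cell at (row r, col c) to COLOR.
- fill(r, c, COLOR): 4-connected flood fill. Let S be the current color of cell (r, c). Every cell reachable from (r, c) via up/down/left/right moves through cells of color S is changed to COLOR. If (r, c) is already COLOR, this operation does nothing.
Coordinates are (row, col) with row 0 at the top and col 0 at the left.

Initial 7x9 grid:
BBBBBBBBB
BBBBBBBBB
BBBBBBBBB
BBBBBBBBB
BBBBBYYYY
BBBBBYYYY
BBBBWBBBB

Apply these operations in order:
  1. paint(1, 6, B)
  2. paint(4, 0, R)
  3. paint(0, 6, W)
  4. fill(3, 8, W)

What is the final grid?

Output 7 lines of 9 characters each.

Answer: WWWWWWWWW
WWWWWWWWW
WWWWWWWWW
WWWWWWWWW
RWWWWYYYY
WWWWWYYYY
WWWWWBBBB

Derivation:
After op 1 paint(1,6,B):
BBBBBBBBB
BBBBBBBBB
BBBBBBBBB
BBBBBBBBB
BBBBBYYYY
BBBBBYYYY
BBBBWBBBB
After op 2 paint(4,0,R):
BBBBBBBBB
BBBBBBBBB
BBBBBBBBB
BBBBBBBBB
RBBBBYYYY
BBBBBYYYY
BBBBWBBBB
After op 3 paint(0,6,W):
BBBBBBWBB
BBBBBBBBB
BBBBBBBBB
BBBBBBBBB
RBBBBYYYY
BBBBBYYYY
BBBBWBBBB
After op 4 fill(3,8,W) [48 cells changed]:
WWWWWWWWW
WWWWWWWWW
WWWWWWWWW
WWWWWWWWW
RWWWWYYYY
WWWWWYYYY
WWWWWBBBB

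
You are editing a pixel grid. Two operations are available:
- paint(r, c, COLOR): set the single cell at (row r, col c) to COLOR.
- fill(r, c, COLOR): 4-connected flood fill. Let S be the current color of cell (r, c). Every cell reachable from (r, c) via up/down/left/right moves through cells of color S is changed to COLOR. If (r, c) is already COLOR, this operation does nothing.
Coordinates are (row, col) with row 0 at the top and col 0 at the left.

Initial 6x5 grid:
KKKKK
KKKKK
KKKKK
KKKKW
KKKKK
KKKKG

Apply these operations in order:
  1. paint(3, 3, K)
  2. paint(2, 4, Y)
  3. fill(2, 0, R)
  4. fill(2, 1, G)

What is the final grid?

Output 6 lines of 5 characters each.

Answer: GGGGG
GGGGG
GGGGY
GGGGW
GGGGG
GGGGG

Derivation:
After op 1 paint(3,3,K):
KKKKK
KKKKK
KKKKK
KKKKW
KKKKK
KKKKG
After op 2 paint(2,4,Y):
KKKKK
KKKKK
KKKKY
KKKKW
KKKKK
KKKKG
After op 3 fill(2,0,R) [27 cells changed]:
RRRRR
RRRRR
RRRRY
RRRRW
RRRRR
RRRRG
After op 4 fill(2,1,G) [27 cells changed]:
GGGGG
GGGGG
GGGGY
GGGGW
GGGGG
GGGGG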